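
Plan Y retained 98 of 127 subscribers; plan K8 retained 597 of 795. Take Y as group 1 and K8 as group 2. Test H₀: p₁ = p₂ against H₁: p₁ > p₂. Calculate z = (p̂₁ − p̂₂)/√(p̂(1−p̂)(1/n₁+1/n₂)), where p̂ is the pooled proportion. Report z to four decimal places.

z = 0.5031

p̂₁ = 98/127 = 0.771654, p̂₂ = 597/795 = 0.750943.
Pooled p̂ = (98+597)/(127+795) = 695/922 = 0.753796.
SE = √(p̂(1−p̂)(1/n₁+1/n₂)) = √(0.753796·0.246204·0.00913188) = √(0.00169476) = 0.041167.
z = (0.771654 − 0.750943)/0.041167 = 0.020711/0.041167 = 0.5031.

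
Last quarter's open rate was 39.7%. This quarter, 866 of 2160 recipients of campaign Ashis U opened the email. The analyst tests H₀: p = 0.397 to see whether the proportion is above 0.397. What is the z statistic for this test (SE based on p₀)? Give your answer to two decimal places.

p̂ = 866/2160 = 0.4009.
Under H₀, SE = √(0.397·0.603/2160) = √(0.000110829) = 0.0105.
z = (0.4009 − 0.397)/0.0105 = 0.0039/0.0105 = 0.37.

z = 0.37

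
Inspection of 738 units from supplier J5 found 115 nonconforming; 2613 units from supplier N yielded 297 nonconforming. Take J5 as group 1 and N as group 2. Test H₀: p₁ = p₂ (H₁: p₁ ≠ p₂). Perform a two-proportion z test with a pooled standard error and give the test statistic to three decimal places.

p̂₁ = 115/738 ≈ 0.15583, p̂₂ = 297/2613 ≈ 0.11366.
Pooled p̂ = (115+297)/(738+2613) = 412/3351 = 0.12295.
SE = √(p̂(1−p̂)(1/n₁+1/n₂)) = √(0.12295·0.87705·0.00173772) = √(0.000187381) = 0.01369.
z = (0.15583 − 0.11366)/0.01369 = 0.04217/0.01369 = 3.080.
p-value = 2·P(Z > 3.080) ≈ 0.0021.

z = 3.080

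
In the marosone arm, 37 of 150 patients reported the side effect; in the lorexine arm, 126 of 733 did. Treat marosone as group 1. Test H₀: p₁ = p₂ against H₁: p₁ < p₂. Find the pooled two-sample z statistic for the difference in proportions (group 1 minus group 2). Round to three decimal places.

p̂₁ = 37/150 = 0.246667, p̂₂ = 126/733 = 0.171896.
Pooled p̂ = (37+126)/(150+733) = 163/883 = 0.184598.
SE = √(p̂(1−p̂)(1/n₁+1/n₂)) = √(0.184598·0.815402·0.00803092) = √(0.00120883) = 0.034768.
z = (0.246667 − 0.171896)/0.034768 = 0.074771/0.034768 = 2.151.
p-value = P(Z < 2.151) ≈ 0.9842.

z = 2.151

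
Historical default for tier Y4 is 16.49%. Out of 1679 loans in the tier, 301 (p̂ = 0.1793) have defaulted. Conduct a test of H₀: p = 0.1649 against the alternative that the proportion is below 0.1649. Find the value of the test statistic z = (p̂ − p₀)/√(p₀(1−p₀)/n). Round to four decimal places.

z = 1.5871

p̂ = 301/1679 ≈ 0.179273.
Under H₀, SE = √(0.1649·0.8351/1679) = √(8.20179e-05) = 0.009056.
z = (0.179273 − 0.1649)/0.009056 = 0.014373/0.009056 = 1.5871.
p-value = P(Z < 1.587) ≈ 0.9438.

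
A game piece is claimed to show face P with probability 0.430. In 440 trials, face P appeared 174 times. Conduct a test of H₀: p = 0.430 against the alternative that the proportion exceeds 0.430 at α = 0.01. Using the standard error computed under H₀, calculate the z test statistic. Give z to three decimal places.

p̂ = 174/440 = 0.39545.
Standard error under H₀: √(0.43×0.57/440) = 0.02360.
z = (0.39545 − 0.43)/0.02360 = -0.03455/0.02360 = -1.464.
p-value = P(Z > -1.464) ≈ 0.9284. With α = 0.01, fail to reject H₀.

z = -1.464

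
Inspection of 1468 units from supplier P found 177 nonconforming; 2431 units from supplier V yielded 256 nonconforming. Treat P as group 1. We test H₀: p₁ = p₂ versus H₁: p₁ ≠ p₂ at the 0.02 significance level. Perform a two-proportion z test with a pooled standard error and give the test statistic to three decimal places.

z = 1.470

p̂₁ = 177/1468 = 0.120572, p̂₂ = 256/2431 = 0.105306.
Pooled p̂ = (177+256)/(1468+2431) = 433/3899 = 0.111054.
SE = √(p̂(1−p̂)(1/n₁+1/n₂)) = √(0.111054·0.888946·0.00109255) = √(0.000107858) = 0.010385.
z = (0.120572 − 0.105306)/0.010385 = 0.015266/0.010385 = 1.470.
p-value = 2·P(Z > 1.470) ≈ 0.1416; since p > α = 0.02, fail to reject H₀.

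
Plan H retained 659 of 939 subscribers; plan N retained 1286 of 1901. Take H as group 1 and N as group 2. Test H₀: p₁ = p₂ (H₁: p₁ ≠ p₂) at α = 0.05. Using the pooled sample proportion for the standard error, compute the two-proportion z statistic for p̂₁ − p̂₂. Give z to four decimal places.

p̂₁ = 659/939 = 0.701810, p̂₂ = 1286/1901 = 0.676486.
Pooled p̂ = (659+1286)/(939+1901) = 1945/2840 = 0.684859.
SE = √(p̂(1−p̂)(1/n₁+1/n₂)) = √(0.684859·0.315141·0.001591) = √(0.000343381) = 0.018531.
z = (0.701810 − 0.676486)/0.018531 = 0.025324/0.018531 = 1.3666.
Two-sided p-value ≈ 2·Φ(−1.367) = 0.1717. With α = 0.05, fail to reject H₀.

z = 1.3666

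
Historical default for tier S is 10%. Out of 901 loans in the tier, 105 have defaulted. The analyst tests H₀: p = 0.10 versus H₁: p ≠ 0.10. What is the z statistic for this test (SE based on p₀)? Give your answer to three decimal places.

p̂ = 105/901 ≈ 0.116537.
Under H₀, SE = √(0.1·0.9/901) = √(9.9889e-05) = 0.009994.
z = (0.116537 − 0.1)/0.009994 = 0.016537/0.009994 = 1.655.
p-value = 2·P(Z > 1.655) ≈ 0.0980.

z = 1.655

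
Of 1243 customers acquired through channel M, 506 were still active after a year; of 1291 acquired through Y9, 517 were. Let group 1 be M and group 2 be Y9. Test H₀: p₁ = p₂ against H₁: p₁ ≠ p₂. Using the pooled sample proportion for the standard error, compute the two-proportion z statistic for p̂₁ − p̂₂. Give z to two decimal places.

z = 0.34

p̂₁ = 506/1243 ≈ 0.4071, p̂₂ = 517/1291 ≈ 0.4005.
Pooled p̂ = (506+517)/(1243+1291) = 1023/2534 = 0.4037.
SE = √(0.240728 × 0.0015791) = 0.0195.
z = (0.4071 − 0.4005)/0.0195 = 0.0066/0.0195 = 0.34.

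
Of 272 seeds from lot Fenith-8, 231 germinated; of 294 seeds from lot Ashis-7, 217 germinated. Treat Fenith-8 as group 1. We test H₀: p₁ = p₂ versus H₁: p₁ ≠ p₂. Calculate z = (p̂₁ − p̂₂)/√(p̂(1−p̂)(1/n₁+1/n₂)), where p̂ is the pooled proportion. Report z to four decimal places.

p̂₁ = 231/272 ≈ 0.8492647, p̂₂ = 217/294 ≈ 0.7380952.
Pooled p̂ = (231+217)/(272+294) = 448/566 = 0.7915194.
SE = √(0.165016 × 0.00707783) = 0.0341754.
z = (0.8492647 − 0.7380952)/0.0341754 = 0.1111695/0.0341754 = 3.2529.

z = 3.2529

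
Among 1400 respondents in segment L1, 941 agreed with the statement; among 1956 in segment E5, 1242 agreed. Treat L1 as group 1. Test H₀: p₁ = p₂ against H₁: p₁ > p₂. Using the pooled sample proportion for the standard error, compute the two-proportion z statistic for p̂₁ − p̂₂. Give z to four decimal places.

p̂₁ = 941/1400 ≈ 0.6721429, p̂₂ = 1242/1956 ≈ 0.6349693.
Pooled p̂ = (941+1242)/(1400+1956) = 2183/3356 = 0.6504768.
SE = √(0.227357 × 0.00122553) = 0.0166923.
z = (0.6721429 − 0.6349693)/0.0166923 = 0.0371736/0.0166923 = 2.2270.

z = 2.2270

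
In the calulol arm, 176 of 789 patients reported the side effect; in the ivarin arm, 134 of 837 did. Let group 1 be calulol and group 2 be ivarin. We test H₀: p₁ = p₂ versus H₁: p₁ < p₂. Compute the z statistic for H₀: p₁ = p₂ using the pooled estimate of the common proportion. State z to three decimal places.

z = 3.231

p̂₁ = 176/789 = 0.22307, p̂₂ = 134/837 = 0.16010.
Pooled p̂ = (176+134)/(789+837) = 310/1626 = 0.19065.
SE = √(p̂(1−p̂)(1/n₁+1/n₂)) = √(0.19065·0.80935·0.00246217) = √(0.000379922) = 0.01949.
z = (0.22307 − 0.16010)/0.01949 = 0.06297/0.01949 = 3.231.
p-value = P(Z < 3.231) ≈ 0.9994.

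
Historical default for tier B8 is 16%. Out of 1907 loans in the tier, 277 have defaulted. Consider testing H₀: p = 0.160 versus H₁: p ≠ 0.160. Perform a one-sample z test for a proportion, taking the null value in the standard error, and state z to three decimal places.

p̂ = 277/1907 ≈ 0.14525.
Standard error under H₀: √(0.16×0.84/1907) = 0.00840.
z = (0.14525 − 0.16)/0.00840 = -0.01475/0.00840 = -1.756.

z = -1.756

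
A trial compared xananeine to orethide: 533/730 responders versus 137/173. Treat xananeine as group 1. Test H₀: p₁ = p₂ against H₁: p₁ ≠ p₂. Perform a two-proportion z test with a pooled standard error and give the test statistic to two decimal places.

z = -1.67

p̂₁ = 533/730 = 0.7301, p̂₂ = 137/173 = 0.7919.
Pooled p̂ = (533+137)/(730+173) = 670/903 = 0.7420.
SE = √(p̂(1−p̂)(1/n₁+1/n₂)) = √(0.7420·0.2580·0.00715021) = √(0.00136891) = 0.0370.
z = (0.7301 − 0.7919)/0.0370 = -0.0618/0.0370 = -1.67.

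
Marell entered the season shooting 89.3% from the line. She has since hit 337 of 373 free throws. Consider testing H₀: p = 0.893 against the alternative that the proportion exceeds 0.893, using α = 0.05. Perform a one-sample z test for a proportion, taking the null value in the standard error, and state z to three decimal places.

p̂ = 337/373 ≈ 0.90349.
Under H₀, SE = √(0.893·0.107/373) = √(0.000256169) = 0.01601.
z = (0.90349 − 0.893)/0.01601 = 0.01049/0.01601 = 0.655.
p-value = P(Z > 0.655) ≈ 0.2562, so at α = 0.05 we fail to reject H₀.

z = 0.655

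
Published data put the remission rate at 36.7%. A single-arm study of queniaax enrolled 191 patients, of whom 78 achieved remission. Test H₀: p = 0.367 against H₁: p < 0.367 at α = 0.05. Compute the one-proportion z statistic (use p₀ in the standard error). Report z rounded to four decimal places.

z = 1.1864

p̂ = 78/191 = 0.408377.
Standard error under H₀: √(0.367×0.633/191) = 0.034875.
z = (0.408377 − 0.367)/0.034875 = 0.041377/0.034875 = 1.1864.
p-value = P(Z < 1.186) ≈ 0.8823; since p > α = 0.05, fail to reject H₀.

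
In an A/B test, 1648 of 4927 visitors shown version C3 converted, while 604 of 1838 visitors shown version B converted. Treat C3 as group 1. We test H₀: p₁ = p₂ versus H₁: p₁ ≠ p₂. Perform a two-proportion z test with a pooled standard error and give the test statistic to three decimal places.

z = 0.455

p̂₁ = 1648/4927 ≈ 0.33448, p̂₂ = 604/1838 ≈ 0.32862.
Pooled p̂ = (1648+604)/(4927+1838) = 2252/6765 = 0.33289.
SE = √(p̂(1−p̂)(1/n₁+1/n₂)) = √(0.33289·0.66711·0.000747033) = √(0.000165897) = 0.01288.
z = (0.33448 − 0.32862)/0.01288 = 0.00586/0.01288 = 0.455.
Two-sided p-value ≈ 2·Φ(−0.455) = 0.6488.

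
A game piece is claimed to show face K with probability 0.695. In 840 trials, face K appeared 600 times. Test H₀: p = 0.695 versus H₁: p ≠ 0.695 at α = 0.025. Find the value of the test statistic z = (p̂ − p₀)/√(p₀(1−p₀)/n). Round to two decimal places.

z = 1.21

p̂ = 600/840 ≈ 0.7143.
Under H₀, SE = √(0.695·0.305/840) = √(0.000252351) = 0.0159.
z = (0.7143 − 0.695)/0.0159 = 0.0193/0.0159 = 1.21.
Two-sided p-value ≈ 2·Φ(−1.214) = 0.2247; since p > α = 0.025, fail to reject H₀.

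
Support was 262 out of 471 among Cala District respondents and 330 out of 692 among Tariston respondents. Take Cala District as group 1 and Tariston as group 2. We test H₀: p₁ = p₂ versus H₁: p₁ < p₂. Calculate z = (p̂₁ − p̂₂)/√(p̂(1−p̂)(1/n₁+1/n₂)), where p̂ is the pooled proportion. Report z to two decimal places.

p̂₁ = 262/471 ≈ 0.5563, p̂₂ = 330/692 ≈ 0.4769.
Pooled p̂ = (262+330)/(471+692) = 592/1163 = 0.5090.
SE = √(p̂(1−p̂)(1/n₁+1/n₂)) = √(0.5090·0.4910·0.00356823) = √(0.000891766) = 0.0299.
z = (0.5563 − 0.4769)/0.0299 = 0.0794/0.0299 = 2.66.

z = 2.66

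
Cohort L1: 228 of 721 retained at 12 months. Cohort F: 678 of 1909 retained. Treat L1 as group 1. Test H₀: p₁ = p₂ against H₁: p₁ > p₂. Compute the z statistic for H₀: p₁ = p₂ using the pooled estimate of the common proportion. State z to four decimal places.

p̂₁ = 228/721 ≈ 0.3162275, p̂₂ = 678/1909 ≈ 0.3551598.
Pooled p̂ = (228+678)/(721+1909) = 906/2630 = 0.3444867.
SE = √(0.225816 × 0.0019108) = 0.0207723.
z = (0.3162275 − 0.3551598)/0.0207723 = -0.0389323/0.0207723 = -1.8742.
p-value = P(Z > -1.874) ≈ 0.9696.

z = -1.8742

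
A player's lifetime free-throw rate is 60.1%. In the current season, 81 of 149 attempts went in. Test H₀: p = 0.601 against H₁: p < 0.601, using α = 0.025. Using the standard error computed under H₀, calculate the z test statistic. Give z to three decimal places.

p̂ = 81/149 ≈ 0.54362.
Standard error under H₀: √(0.601×0.399/149) = 0.04012.
z = (0.54362 − 0.601)/0.04012 = -0.05738/0.04012 = -1.430.
p-value = P(Z < -1.430) ≈ 0.0763; since p > α = 0.025, fail to reject H₀.

z = -1.430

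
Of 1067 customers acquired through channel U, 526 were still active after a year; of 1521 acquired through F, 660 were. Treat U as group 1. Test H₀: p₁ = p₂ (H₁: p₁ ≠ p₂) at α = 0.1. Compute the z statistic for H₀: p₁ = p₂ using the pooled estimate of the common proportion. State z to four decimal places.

z = 2.9676

p̂₁ = 526/1067 = 0.492971, p̂₂ = 660/1521 = 0.433925.
Pooled p̂ = (526+660)/(1067+1521) = 1186/2588 = 0.458269.
SE = √(p̂(1−p̂)(1/n₁+1/n₂)) = √(0.458269·0.541731·0.00159467) = √(0.00039589) = 0.019897.
z = (0.492971 − 0.433925)/0.019897 = 0.059046/0.019897 = 2.9676.
Two-sided p-value ≈ 2·Φ(−2.968) = 0.0030; since p < α = 0.1, reject H₀.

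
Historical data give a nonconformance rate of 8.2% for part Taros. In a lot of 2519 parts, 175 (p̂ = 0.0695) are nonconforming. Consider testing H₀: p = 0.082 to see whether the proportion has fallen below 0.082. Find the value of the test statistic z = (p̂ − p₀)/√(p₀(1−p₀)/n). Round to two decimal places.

p̂ = 175/2519 ≈ 0.06947.
SE = √(p₀(1−p₀)/n) = √(0.075276/2519) = 0.00547.
z = (0.06947 − 0.082)/0.00547 = -0.01253/0.00547 = -2.29.
p-value = P(Z < -2.292) ≈ 0.0110.

z = -2.29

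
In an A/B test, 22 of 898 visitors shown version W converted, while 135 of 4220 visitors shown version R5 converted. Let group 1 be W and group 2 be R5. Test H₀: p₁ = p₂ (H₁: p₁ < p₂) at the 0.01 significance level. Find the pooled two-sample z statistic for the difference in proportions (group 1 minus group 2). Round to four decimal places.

z = -1.1822

p̂₁ = 22/898 = 0.0244989, p̂₂ = 135/4220 = 0.0319905.
Pooled p̂ = (22+135)/(898+4220) = 157/5118 = 0.0306760.
SE = √(0.029735 × 0.00135055) = 0.0063371.
z = (0.0244989 − 0.0319905)/0.0063371 = -0.0074916/0.0063371 = -1.1822.
p-value = P(Z < -1.182) ≈ 0.1186, so at α = 0.01 we fail to reject H₀.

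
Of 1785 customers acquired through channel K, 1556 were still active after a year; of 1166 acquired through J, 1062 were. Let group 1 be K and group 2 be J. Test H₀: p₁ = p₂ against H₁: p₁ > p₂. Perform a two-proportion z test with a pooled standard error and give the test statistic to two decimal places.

z = -3.28

p̂₁ = 1556/1785 = 0.87171, p̂₂ = 1062/1166 = 0.91081.
Pooled p̂ = (1556+1062)/(1785+1166) = 2618/2951 = 0.88716.
SE = √(p̂(1−p̂)(1/n₁+1/n₂)) = √(0.88716·0.11284·0.00141786) = √(0.000141941) = 0.01191.
z = (0.87171 − 0.91081)/0.01191 = -0.03910/0.01191 = -3.28.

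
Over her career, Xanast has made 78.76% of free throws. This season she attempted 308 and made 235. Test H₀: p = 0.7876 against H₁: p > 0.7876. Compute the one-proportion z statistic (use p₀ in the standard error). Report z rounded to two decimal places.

p̂ = 235/308 = 0.7630.
SE = √(p₀(1−p₀)/n) = √(0.16729/308) = 0.0233.
z = (0.7630 − 0.7876)/0.0233 = -0.0246/0.0233 = -1.06.

z = -1.06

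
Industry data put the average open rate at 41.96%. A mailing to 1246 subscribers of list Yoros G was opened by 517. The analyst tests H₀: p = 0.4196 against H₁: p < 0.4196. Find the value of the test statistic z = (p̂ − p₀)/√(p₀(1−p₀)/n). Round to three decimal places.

z = -0.334

p̂ = 517/1246 = 0.41493.
Standard error under H₀: √(0.4196×0.5804/1246) = 0.01398.
z = (0.41493 − 0.4196)/0.01398 = -0.00467/0.01398 = -0.334.
p-value = P(Z < -0.334) ≈ 0.3691.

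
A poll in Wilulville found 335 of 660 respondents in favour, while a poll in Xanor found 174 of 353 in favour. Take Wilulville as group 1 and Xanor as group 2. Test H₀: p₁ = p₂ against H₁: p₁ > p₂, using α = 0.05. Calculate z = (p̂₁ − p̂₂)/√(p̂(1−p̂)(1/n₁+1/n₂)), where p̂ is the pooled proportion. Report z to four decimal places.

z = 0.4446

p̂₁ = 335/660 ≈ 0.507576, p̂₂ = 174/353 ≈ 0.492918.
Pooled p̂ = (335+174)/(660+353) = 509/1013 = 0.502468.
SE = √(p̂(1−p̂)(1/n₁+1/n₂)) = √(0.502468·0.497532·0.00434801) = √(0.00108698) = 0.032969.
z = (0.507576 − 0.492918)/0.032969 = 0.014658/0.032969 = 0.4446.
p-value = P(Z > 0.445) ≈ 0.3283. With α = 0.05, fail to reject H₀.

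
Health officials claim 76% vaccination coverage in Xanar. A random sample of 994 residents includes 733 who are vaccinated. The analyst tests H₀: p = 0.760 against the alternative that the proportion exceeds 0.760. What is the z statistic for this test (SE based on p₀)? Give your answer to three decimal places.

z = -1.667

p̂ = 733/994 = 0.737425.
Under H₀, SE = √(0.76·0.24/994) = √(0.000183501) = 0.013546.
z = (0.737425 − 0.76)/0.013546 = -0.022575/0.013546 = -1.667.
p-value = P(Z > -1.667) ≈ 0.9522.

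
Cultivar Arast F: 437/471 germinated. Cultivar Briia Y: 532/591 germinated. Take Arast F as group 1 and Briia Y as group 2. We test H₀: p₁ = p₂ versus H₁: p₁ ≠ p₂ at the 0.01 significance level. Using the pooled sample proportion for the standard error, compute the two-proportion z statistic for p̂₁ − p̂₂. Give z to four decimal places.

p̂₁ = 437/471 = 0.927813, p̂₂ = 532/591 = 0.900169.
Pooled p̂ = (437+532)/(471+591) = 969/1062 = 0.912429.
SE = √(0.079902 × 0.00381519) = 0.017460.
z = (0.927813 − 0.900169)/0.017460 = 0.027644/0.017460 = 1.5833.
Two-sided p-value ≈ 2·Φ(−1.583) = 0.1134. With α = 0.01, fail to reject H₀.

z = 1.5833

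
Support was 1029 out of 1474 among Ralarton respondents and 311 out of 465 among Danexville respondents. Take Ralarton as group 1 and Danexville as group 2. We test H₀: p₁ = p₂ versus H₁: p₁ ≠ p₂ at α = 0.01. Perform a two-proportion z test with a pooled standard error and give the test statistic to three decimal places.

z = 1.192

p̂₁ = 1029/1474 = 0.698100, p̂₂ = 311/465 = 0.668817.
Pooled p̂ = (1029+311)/(1474+465) = 1340/1939 = 0.691078.
SE = √(p̂(1−p̂)(1/n₁+1/n₂)) = √(0.691078·0.308922·0.00282896) = √(0.000603953) = 0.024575.
z = (0.698100 − 0.668817)/0.024575 = 0.029283/0.024575 = 1.192.
Two-sided p-value ≈ 2·Φ(−1.192) = 0.2334, so at α = 0.01 we fail to reject H₀.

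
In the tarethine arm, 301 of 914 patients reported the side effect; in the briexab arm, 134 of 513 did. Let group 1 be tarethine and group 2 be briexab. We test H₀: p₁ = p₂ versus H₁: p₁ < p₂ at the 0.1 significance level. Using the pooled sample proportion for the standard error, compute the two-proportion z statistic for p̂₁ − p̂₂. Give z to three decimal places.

z = 2.682

p̂₁ = 301/914 = 0.329322, p̂₂ = 134/513 = 0.261209.
Pooled p̂ = (301+134)/(914+513) = 435/1427 = 0.304835.
SE = √(p̂(1−p̂)(1/n₁+1/n₂)) = √(0.304835·0.695165·0.00304341) = √(0.000644931) = 0.025395.
z = (0.329322 − 0.261209)/0.025395 = 0.068113/0.025395 = 2.682.
p-value = P(Z < 2.682) ≈ 0.9963; since p > α = 0.1, fail to reject H₀.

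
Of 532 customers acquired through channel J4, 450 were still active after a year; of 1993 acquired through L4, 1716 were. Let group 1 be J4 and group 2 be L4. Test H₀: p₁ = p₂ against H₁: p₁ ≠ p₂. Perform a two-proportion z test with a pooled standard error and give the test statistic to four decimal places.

z = -0.8889

p̂₁ = 450/532 ≈ 0.845865, p̂₂ = 1716/1993 ≈ 0.861014.
Pooled p̂ = (450+1716)/(532+1993) = 2166/2525 = 0.857822.
SE = √(p̂(1−p̂)(1/n₁+1/n₂)) = √(0.857822·0.142178·0.00238146) = √(0.000290451) = 0.017043.
z = (0.845865 − 0.861014)/0.017043 = -0.015149/0.017043 = -0.8889.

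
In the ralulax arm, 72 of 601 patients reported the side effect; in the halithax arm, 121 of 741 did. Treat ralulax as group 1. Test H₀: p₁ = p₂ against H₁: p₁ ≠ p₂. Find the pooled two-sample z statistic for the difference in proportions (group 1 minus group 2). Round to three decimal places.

p̂₁ = 72/601 ≈ 0.11980, p̂₂ = 121/741 ≈ 0.16329.
Pooled p̂ = (72+121)/(601+741) = 193/1342 = 0.14382.
SE = √(0.123132 × 0.00301342) = 0.01926.
z = (0.11980 − 0.16329)/0.01926 = -0.04349/0.01926 = -2.258.

z = -2.258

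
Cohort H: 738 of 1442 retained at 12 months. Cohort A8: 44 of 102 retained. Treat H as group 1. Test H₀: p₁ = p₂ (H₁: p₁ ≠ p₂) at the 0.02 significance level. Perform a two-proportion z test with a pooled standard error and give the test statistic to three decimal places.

p̂₁ = 738/1442 ≈ 0.51179, p̂₂ = 44/102 ≈ 0.43137.
Pooled p̂ = (738+44)/(1442+102) = 782/1544 = 0.50648.
SE = √(0.249958 × 0.0104974) = 0.05122.
z = (0.51179 − 0.43137)/0.05122 = 0.08042/0.05122 = 1.570.
Two-sided p-value ≈ 2·Φ(−1.570) = 0.1164. With α = 0.02, fail to reject H₀.

z = 1.570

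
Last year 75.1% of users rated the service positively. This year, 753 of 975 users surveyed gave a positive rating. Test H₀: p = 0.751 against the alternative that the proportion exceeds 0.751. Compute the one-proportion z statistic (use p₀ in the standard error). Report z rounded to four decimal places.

p̂ = 753/975 ≈ 0.772308.
Under H₀, SE = √(0.751·0.249/975) = √(0.000191794) = 0.013849.
z = (0.772308 − 0.751)/0.013849 = 0.021308/0.013849 = 1.5386.

z = 1.5386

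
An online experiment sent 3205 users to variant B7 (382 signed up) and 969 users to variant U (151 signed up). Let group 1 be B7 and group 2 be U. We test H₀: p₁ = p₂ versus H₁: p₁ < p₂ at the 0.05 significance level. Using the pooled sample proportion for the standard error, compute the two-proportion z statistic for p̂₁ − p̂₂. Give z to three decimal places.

p̂₁ = 382/3205 ≈ 0.119189, p̂₂ = 151/969 ≈ 0.155831.
Pooled p̂ = (382+151)/(3205+969) = 533/4174 = 0.127695.
SE = √(p̂(1−p̂)(1/n₁+1/n₂)) = √(0.127695·0.872305·0.001344) = √(0.000149708) = 0.012236.
z = (0.119189 − 0.155831)/0.012236 = -0.036642/0.012236 = -2.995.
p-value = P(Z < -2.995) ≈ 0.0014; since p < α = 0.05, reject H₀.

z = -2.995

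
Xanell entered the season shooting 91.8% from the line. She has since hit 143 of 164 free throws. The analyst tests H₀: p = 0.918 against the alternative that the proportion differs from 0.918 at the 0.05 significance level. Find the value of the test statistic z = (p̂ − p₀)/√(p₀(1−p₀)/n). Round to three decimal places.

z = -2.149

p̂ = 143/164 = 0.871951.
SE = √(p₀(1−p₀)/n) = √(0.075276/164) = 0.021424.
z = (0.871951 − 0.918)/0.021424 = -0.046049/0.021424 = -2.149.
Two-sided p-value ≈ 2·Φ(−2.149) = 0.0316; since p < α = 0.05, reject H₀.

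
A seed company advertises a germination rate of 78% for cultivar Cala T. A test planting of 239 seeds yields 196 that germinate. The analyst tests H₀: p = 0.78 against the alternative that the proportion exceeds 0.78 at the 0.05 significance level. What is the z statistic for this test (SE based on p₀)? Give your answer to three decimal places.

z = 1.496

p̂ = 196/239 = 0.82008.
Under H₀, SE = √(0.78·0.22/239) = √(0.000717992) = 0.02680.
z = (0.82008 − 0.78)/0.02680 = 0.04008/0.02680 = 1.496.
p-value = P(Z > 1.496) ≈ 0.0673; since p > α = 0.05, fail to reject H₀.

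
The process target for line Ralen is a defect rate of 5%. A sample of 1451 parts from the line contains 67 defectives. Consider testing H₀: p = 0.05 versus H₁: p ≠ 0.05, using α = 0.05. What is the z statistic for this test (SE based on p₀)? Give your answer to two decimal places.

p̂ = 67/1451 = 0.0462.
Standard error under H₀: √(0.05×0.95/1451) = 0.0057.
z = (0.0462 − 0.05)/0.0057 = -0.0038/0.0057 = -0.67.
Two-sided p-value ≈ 2·Φ(−0.669) = 0.5038; since p > α = 0.05, fail to reject H₀.

z = -0.67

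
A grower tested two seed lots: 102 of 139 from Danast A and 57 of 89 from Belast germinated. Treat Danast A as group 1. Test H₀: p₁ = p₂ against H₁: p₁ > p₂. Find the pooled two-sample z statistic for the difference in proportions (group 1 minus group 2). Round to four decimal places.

z = 1.4970

p̂₁ = 102/139 = 0.733813, p̂₂ = 57/89 = 0.640449.
Pooled p̂ = (102+57)/(139+89) = 159/228 = 0.697368.
SE = √(p̂(1−p̂)(1/n₁+1/n₂)) = √(0.697368·0.302632·0.0184302) = √(0.00388961) = 0.062367.
z = (0.733813 − 0.640449)/0.062367 = 0.093364/0.062367 = 1.4970.
p-value = P(Z > 1.497) ≈ 0.0672.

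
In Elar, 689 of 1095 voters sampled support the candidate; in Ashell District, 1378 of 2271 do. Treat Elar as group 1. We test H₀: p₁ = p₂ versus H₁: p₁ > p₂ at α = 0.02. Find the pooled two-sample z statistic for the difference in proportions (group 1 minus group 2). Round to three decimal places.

z = 1.253

p̂₁ = 689/1095 ≈ 0.62922, p̂₂ = 1378/2271 ≈ 0.60678.
Pooled p̂ = (689+1378)/(1095+2271) = 2067/3366 = 0.61408.
SE = √(p̂(1−p̂)(1/n₁+1/n₂)) = √(0.61408·0.38592·0.00135358) = √(0.000320778) = 0.01791.
z = (0.62922 − 0.60678)/0.01791 = 0.02244/0.01791 = 1.253.
p-value = P(Z > 1.253) ≈ 0.1051; since p > α = 0.02, fail to reject H₀.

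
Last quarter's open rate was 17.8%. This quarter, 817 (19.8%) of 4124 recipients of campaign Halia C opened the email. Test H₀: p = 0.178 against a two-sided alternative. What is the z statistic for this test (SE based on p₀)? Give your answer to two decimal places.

p̂ = 817/4124 ≈ 0.198109.
Standard error under H₀: √(0.178×0.822/4124) = 0.005956.
z = (0.198109 − 0.178)/0.005956 = 0.020109/0.005956 = 3.38.
p-value = 2·P(Z > 3.376) ≈ 0.0007.

z = 3.38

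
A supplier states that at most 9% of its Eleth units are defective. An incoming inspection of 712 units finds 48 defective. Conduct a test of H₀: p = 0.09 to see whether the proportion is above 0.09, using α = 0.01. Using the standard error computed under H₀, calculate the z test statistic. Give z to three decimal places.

p̂ = 48/712 ≈ 0.067416.
Under H₀, SE = √(0.09·0.91/712) = √(0.000115028) = 0.010725.
z = (0.067416 − 0.09)/0.010725 = -0.022584/0.010725 = -2.106.
p-value = P(Z > -2.106) ≈ 0.9824, so at α = 0.01 we fail to reject H₀.

z = -2.106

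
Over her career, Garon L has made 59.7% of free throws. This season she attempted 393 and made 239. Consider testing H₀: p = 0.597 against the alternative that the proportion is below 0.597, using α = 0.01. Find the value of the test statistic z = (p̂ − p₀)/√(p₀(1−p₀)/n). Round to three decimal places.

p̂ = 239/393 = 0.60814.
Standard error under H₀: √(0.597×0.403/393) = 0.02474.
z = (0.60814 − 0.597)/0.02474 = 0.01114/0.02474 = 0.450.
p-value = P(Z < 0.450) ≈ 0.6738, so at α = 0.01 we fail to reject H₀.

z = 0.450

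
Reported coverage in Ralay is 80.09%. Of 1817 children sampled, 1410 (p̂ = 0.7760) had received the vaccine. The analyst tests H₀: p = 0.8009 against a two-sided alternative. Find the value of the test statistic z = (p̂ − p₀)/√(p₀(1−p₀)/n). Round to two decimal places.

p̂ = 1410/1817 = 0.77600.
Standard error under H₀: √(0.8009×0.1991/1817) = 0.00937.
z = (0.77600 − 0.8009)/0.00937 = -0.02490/0.00937 = -2.66.

z = -2.66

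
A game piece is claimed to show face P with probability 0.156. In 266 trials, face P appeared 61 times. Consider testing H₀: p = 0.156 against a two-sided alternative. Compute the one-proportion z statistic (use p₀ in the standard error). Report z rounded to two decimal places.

z = 3.30

p̂ = 61/266 ≈ 0.2293.
Standard error under H₀: √(0.156×0.844/266) = 0.0222.
z = (0.2293 − 0.156)/0.0222 = 0.0733/0.0222 = 3.30.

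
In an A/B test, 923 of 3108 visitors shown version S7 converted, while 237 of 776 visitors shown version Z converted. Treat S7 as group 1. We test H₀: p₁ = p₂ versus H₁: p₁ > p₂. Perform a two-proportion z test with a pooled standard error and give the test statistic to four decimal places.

p̂₁ = 923/3108 = 0.2969755, p̂₂ = 237/776 = 0.3054124.
Pooled p̂ = (923+237)/(3108+776) = 1160/3884 = 0.2986612.
SE = √(p̂(1−p̂)(1/n₁+1/n₂)) = √(0.2986612·0.7013388·0.00161041) = √(0.000337321) = 0.0183663.
z = (0.2969755 − 0.3054124)/0.0183663 = -0.0084369/0.0183663 = -0.4594.
p-value = P(Z > -0.459) ≈ 0.6770.

z = -0.4594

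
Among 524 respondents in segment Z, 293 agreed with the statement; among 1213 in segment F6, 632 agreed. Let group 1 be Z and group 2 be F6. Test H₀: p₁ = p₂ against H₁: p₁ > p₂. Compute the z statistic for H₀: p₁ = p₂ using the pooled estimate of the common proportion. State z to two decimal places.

z = 1.46

p̂₁ = 293/524 ≈ 0.5592, p̂₂ = 632/1213 ≈ 0.5210.
Pooled p̂ = (293+632)/(524+1213) = 925/1737 = 0.5325.
SE = √(0.248942 × 0.0027328) = 0.0261.
z = (0.5592 − 0.5210)/0.0261 = 0.0382/0.0261 = 1.46.
p-value = P(Z > 1.462) ≈ 0.0718.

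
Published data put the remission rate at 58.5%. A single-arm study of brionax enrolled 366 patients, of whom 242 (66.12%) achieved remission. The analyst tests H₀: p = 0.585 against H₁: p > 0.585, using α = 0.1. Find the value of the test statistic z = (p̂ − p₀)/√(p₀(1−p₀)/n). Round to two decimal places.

p̂ = 242/366 = 0.66120.
Standard error under H₀: √(0.585×0.415/366) = 0.02575.
z = (0.66120 − 0.585)/0.02575 = 0.07620/0.02575 = 2.96.
p-value = P(Z > 2.959) ≈ 0.0015, so at α = 0.1 we reject H₀.

z = 2.96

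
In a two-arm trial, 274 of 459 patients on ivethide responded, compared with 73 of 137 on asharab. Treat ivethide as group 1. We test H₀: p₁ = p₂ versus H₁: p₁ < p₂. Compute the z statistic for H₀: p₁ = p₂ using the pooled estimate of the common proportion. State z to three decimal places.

p̂₁ = 274/459 = 0.59695, p̂₂ = 73/137 = 0.53285.
Pooled p̂ = (274+73)/(459+137) = 347/596 = 0.58221.
SE = √(p̂(1−p̂)(1/n₁+1/n₂)) = √(0.58221·0.41779·0.00947792) = √(0.00230542) = 0.04801.
z = (0.59695 − 0.53285)/0.04801 = 0.06410/0.04801 = 1.335.

z = 1.335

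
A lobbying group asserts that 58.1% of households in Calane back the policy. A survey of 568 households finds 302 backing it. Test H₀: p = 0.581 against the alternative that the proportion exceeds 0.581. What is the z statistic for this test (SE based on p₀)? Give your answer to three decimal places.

z = -2.382

p̂ = 302/568 ≈ 0.53169.
SE = √(p₀(1−p₀)/n) = √(0.24344/568) = 0.02070.
z = (0.53169 − 0.581)/0.02070 = -0.04931/0.02070 = -2.382.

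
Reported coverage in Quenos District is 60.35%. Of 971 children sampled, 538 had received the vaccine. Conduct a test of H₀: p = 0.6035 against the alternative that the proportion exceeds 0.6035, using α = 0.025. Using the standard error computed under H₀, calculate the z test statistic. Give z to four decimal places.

z = -3.1489

p̂ = 538/971 ≈ 0.554068.
Standard error under H₀: √(0.6035×0.3965/971) = 0.015698.
z = (0.554068 − 0.6035)/0.015698 = -0.049432/0.015698 = -3.1489.
p-value = P(Z > -3.149) ≈ 0.9992; since p > α = 0.025, fail to reject H₀.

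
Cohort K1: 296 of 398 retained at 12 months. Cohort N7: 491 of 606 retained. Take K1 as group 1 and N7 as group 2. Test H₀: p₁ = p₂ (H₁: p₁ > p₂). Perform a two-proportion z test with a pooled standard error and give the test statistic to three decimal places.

z = -2.505

p̂₁ = 296/398 ≈ 0.7437186, p̂₂ = 491/606 ≈ 0.8102310.
Pooled p̂ = (296+491)/(398+606) = 787/1004 = 0.7838645.
SE = √(p̂(1−p̂)(1/n₁+1/n₂)) = √(0.7838645·0.2161355·0.00416273) = √(0.000705253) = 0.0265566.
z = (0.7437186 − 0.8102310)/0.0265566 = -0.0665124/0.0265566 = -2.505.
p-value = P(Z > -2.505) ≈ 0.9939.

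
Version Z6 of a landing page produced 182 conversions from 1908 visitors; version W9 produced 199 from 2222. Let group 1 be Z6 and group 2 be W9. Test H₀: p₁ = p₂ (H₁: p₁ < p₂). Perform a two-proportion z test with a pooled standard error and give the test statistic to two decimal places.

p̂₁ = 182/1908 ≈ 0.09539, p̂₂ = 199/2222 ≈ 0.08956.
Pooled p̂ = (182+199)/(1908+2222) = 381/4130 = 0.09225.
SE = √(p̂(1−p̂)(1/n₁+1/n₂)) = √(0.09225·0.90775·0.000974154) = √(8.1577e-05) = 0.00903.
z = (0.09539 − 0.08956)/0.00903 = 0.00583/0.00903 = 0.65.

z = 0.65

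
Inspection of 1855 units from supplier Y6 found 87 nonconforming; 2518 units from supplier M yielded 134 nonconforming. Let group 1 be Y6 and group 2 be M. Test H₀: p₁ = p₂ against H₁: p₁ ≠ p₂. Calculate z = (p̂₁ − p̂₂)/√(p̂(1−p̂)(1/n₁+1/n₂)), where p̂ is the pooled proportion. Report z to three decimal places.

z = -0.942

p̂₁ = 87/1855 = 0.0469003, p̂₂ = 134/2518 = 0.0532168.
Pooled p̂ = (87+134)/(1855+2518) = 221/4373 = 0.0505374.
SE = √(p̂(1−p̂)(1/n₁+1/n₂)) = √(0.0505374·0.9494626·0.000936224) = √(4.49232e-05) = 0.0067025.
z = (0.0469003 − 0.0532168)/0.0067025 = -0.0063165/0.0067025 = -0.942.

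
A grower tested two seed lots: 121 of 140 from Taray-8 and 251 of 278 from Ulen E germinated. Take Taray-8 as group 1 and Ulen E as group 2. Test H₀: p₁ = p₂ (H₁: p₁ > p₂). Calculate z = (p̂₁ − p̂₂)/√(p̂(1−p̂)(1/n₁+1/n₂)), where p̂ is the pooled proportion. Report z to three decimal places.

z = -1.190

p̂₁ = 121/140 = 0.86429, p̂₂ = 251/278 = 0.90288.
Pooled p̂ = (121+251)/(140+278) = 372/418 = 0.88995.
SE = √(0.0979373 × 0.01074) = 0.03243.
z = (0.86429 − 0.90288)/0.03243 = -0.03859/0.03243 = -1.190.
p-value = P(Z > -1.190) ≈ 0.8830.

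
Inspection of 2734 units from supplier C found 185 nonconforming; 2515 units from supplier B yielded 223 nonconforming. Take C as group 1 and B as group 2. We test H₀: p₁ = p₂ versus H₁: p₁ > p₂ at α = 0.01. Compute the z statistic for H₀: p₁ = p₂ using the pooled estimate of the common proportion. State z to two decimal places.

p̂₁ = 185/2734 ≈ 0.0677, p̂₂ = 223/2515 ≈ 0.0887.
Pooled p̂ = (185+223)/(2734+2515) = 408/5249 = 0.0777.
SE = √(0.0716873 × 0.000763379) = 0.0074.
z = (0.0677 − 0.0887)/0.0074 = -0.0210/0.0074 = -2.84.
p-value = P(Z > -2.839) ≈ 0.9977. With α = 0.01, fail to reject H₀.

z = -2.84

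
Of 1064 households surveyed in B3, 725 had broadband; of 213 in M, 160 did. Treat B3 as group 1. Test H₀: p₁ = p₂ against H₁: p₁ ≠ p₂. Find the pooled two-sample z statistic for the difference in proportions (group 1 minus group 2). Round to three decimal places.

z = -2.016

p̂₁ = 725/1064 = 0.68139, p̂₂ = 160/213 = 0.75117.
Pooled p̂ = (725+160)/(1064+213) = 885/1277 = 0.69303.
SE = √(p̂(1−p̂)(1/n₁+1/n₂)) = √(0.69303·0.30697·0.00563469) = √(0.00119872) = 0.03462.
z = (0.68139 − 0.75117)/0.03462 = -0.06978/0.03462 = -2.016.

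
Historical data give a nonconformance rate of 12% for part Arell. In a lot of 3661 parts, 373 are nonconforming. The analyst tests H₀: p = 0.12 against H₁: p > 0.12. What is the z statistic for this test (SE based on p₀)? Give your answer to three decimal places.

p̂ = 373/3661 = 0.101885.
Standard error under H₀: √(0.12×0.88/3661) = 0.005371.
z = (0.101885 − 0.12)/0.005371 = -0.018115/0.005371 = -3.373.

z = -3.373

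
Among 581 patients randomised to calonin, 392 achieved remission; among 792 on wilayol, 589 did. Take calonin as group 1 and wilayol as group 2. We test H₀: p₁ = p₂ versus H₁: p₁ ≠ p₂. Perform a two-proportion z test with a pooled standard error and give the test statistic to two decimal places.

p̂₁ = 392/581 = 0.67470, p̂₂ = 589/792 = 0.74369.
Pooled p̂ = (392+589)/(581+792) = 981/1373 = 0.71449.
SE = √(p̂(1−p̂)(1/n₁+1/n₂)) = √(0.71449·0.28551·0.0029838) = √(0.000608672) = 0.02467.
z = (0.67470 − 0.74369)/0.02467 = -0.06899/0.02467 = -2.80.

z = -2.80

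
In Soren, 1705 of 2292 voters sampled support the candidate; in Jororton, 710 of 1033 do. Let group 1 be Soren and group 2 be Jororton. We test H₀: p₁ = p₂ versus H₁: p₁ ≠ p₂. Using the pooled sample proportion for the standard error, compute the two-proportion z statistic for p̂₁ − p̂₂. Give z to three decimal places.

p̂₁ = 1705/2292 ≈ 0.743892, p̂₂ = 710/1033 ≈ 0.687318.
Pooled p̂ = (1705+710)/(2292+1033) = 2415/3325 = 0.726316.
SE = √(0.198781 × 0.00140435) = 0.016708.
z = (0.743892 − 0.687318)/0.016708 = 0.056574/0.016708 = 3.386.
Two-sided p-value ≈ 2·Φ(−3.386) = 0.0007.

z = 3.386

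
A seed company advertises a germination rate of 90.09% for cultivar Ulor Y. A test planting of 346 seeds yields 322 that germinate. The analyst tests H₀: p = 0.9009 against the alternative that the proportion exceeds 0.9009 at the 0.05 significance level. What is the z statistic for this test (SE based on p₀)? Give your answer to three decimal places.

p̂ = 322/346 = 0.930636.
Standard error under H₀: √(0.9009×0.0991/346) = 0.016063.
z = (0.930636 − 0.9009)/0.016063 = 0.029736/0.016063 = 1.851.
p-value = P(Z > 1.851) ≈ 0.0321, so at α = 0.05 we reject H₀.

z = 1.851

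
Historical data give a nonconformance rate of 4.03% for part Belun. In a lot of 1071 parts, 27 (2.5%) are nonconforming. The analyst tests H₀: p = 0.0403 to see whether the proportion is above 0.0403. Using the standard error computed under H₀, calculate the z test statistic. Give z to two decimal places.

z = -2.51

p̂ = 27/1071 = 0.02521.
Under H₀, SE = √(0.0403·0.9597/1071) = √(3.6112e-05) = 0.00601.
z = (0.02521 − 0.0403)/0.00601 = -0.01509/0.00601 = -2.51.
p-value = P(Z > -2.511) ≈ 0.9940.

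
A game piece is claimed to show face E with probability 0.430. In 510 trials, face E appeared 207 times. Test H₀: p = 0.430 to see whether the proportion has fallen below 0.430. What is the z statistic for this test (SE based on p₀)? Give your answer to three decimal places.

p̂ = 207/510 ≈ 0.40588.
SE = √(p₀(1−p₀)/n) = √(0.2451/510) = 0.02192.
z = (0.40588 − 0.43)/0.02192 = -0.02412/0.02192 = -1.100.
p-value = P(Z < -1.100) ≈ 0.1356.

z = -1.100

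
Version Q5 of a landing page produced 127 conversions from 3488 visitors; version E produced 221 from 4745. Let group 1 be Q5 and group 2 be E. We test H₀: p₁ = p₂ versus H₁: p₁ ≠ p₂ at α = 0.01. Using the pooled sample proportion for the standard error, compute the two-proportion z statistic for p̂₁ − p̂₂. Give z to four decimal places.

z = -2.2651

p̂₁ = 127/3488 = 0.0364106, p̂₂ = 221/4745 = 0.0465753.
Pooled p̂ = (127+221)/(3488+4745) = 348/8233 = 0.0422689.
SE = √(0.0404823 × 0.000497445) = 0.0044875.
z = (0.0364106 − 0.0465753)/0.0044875 = -0.0101647/0.0044875 = -2.2651.
Two-sided p-value ≈ 2·Φ(−2.265) = 0.0235; since p > α = 0.01, fail to reject H₀.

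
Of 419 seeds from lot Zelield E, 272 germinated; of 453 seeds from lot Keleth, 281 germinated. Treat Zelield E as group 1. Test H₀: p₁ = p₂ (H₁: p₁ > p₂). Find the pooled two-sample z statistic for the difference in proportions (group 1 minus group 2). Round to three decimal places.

z = 0.884

p̂₁ = 272/419 = 0.64916, p̂₂ = 281/453 = 0.62031.
Pooled p̂ = (272+281)/(419+453) = 553/872 = 0.63417.
SE = √(0.231997 × 0.00459414) = 0.03265.
z = (0.64916 − 0.62031)/0.03265 = 0.02885/0.03265 = 0.884.
p-value = P(Z > 0.884) ≈ 0.1884.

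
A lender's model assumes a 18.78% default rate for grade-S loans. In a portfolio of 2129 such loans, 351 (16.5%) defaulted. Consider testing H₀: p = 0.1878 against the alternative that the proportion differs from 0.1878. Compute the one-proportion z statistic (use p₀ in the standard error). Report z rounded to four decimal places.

p̂ = 351/2129 = 0.1648661.
Standard error under H₀: √(0.1878×0.8122/2129) = 0.0084643.
z = (0.1648661 − 0.1878)/0.0084643 = -0.0229339/0.0084643 = -2.7095.

z = -2.7095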